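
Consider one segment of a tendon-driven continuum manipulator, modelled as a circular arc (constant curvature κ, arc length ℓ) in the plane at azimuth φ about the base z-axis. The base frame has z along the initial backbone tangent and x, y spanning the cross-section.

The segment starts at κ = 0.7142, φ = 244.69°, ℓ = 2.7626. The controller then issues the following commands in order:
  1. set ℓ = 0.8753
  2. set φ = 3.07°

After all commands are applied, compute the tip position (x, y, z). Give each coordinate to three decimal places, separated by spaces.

initial: κ=0.7142, φ=244.69°, ℓ=2.7626
cmd 1: set ℓ=0.8753 → (κ,φ,ℓ)=(0.7142,244.69°,0.8753) → tip=(-0.1132,-0.2394,0.8194)
cmd 2: set φ=3.07° → (κ,φ,ℓ)=(0.7142,3.07°,0.8753) → tip=(0.2644,0.0142,0.8194)

0.264 0.014 0.819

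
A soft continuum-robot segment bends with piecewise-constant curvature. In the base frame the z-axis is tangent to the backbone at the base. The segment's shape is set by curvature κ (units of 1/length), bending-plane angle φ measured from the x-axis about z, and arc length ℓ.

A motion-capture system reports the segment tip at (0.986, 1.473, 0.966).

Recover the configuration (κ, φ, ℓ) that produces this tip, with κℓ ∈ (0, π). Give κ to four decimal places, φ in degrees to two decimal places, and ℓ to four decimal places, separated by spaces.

0.8699 56.20 2.4641

ρ = √(x²+y²) = √(0.986² + 1.473²) = 1.77255
φ = atan2(y, x) mod 360° = atan2(1.473, 0.986) = 56.2024°
|p|² = ρ² + z² = 1.77255² + 0.966² = 4.07508
κ = 2ρ / |p|² = 2×1.77255 / 4.07508 = 0.86994
θ = 2·atan2(ρ, z) = 2·atan2(1.77255, 0.966) = 2.14363 rad
ℓ = θ/κ = 2.14363/0.86994 = 2.46410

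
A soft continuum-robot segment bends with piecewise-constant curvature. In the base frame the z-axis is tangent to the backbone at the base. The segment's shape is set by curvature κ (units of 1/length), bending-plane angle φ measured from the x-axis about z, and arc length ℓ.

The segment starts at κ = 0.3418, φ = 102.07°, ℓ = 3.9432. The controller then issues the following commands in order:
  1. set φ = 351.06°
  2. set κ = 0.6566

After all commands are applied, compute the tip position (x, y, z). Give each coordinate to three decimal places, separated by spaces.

2.785 -0.438 0.799

initial: κ=0.3418, φ=102.07°, ℓ=3.9432
cmd 1: set φ=351.06° → (κ,φ,ℓ)=(0.3418,351.06°,3.9432) → tip=(2.2509,-0.3541,2.8532)
cmd 2: set κ=0.6566 → (κ,φ,ℓ)=(0.6566,351.06°,3.9432) → tip=(2.7852,-0.4381,0.7993)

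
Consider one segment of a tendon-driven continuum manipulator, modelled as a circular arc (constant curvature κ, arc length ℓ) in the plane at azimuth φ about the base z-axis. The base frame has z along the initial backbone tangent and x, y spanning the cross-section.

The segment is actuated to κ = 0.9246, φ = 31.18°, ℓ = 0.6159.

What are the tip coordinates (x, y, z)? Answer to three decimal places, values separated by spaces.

θ = κ·ℓ = 0.9246 × 0.6159 = 0.56946 rad
ρ = (1 − cos θ)/κ = (1 − 0.84219)/0.9246 = 0.17068
z = sin θ / κ = 0.53918/0.9246 = 0.58315
x = ρ cos φ = 0.17068 × cos(31.18°) = 0.14602
y = ρ sin φ = 0.17068 × sin(31.18°) = 0.08836

0.146 0.088 0.583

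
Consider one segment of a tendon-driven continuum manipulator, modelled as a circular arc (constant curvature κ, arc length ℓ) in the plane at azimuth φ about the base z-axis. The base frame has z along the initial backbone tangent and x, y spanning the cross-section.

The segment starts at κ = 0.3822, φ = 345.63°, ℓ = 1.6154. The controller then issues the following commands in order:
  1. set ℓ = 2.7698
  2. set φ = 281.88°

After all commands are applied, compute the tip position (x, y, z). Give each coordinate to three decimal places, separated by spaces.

0.275 -1.306 2.281

initial: κ=0.3822, φ=345.63°, ℓ=1.6154
cmd 1: set ℓ=2.7698 → (κ,φ,ℓ)=(0.3822,345.63°,2.7698) → tip=(1.2924,-0.3311,2.2807)
cmd 2: set φ=281.88° → (κ,φ,ℓ)=(0.3822,281.88°,2.7698) → tip=(0.2747,-1.3056,2.2807)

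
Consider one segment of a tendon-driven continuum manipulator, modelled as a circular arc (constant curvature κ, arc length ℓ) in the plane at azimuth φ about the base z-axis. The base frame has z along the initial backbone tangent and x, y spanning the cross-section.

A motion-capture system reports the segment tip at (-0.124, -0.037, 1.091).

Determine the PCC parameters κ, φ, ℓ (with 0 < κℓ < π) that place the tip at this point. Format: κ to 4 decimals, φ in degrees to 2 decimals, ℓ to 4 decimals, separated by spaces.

ρ = √(x²+y²) = √(-0.124² + -0.037²) = 0.12940
φ = atan2(y, x) mod 360° = atan2(-0.037, -0.124) = 196.6144°
|p|² = ρ² + z² = 0.12940² + 1.091² = 1.20703
κ = 2ρ / |p|² = 2×0.12940 / 1.20703 = 0.21442
θ = 2·atan2(ρ, z) = 2·atan2(0.12940, 1.091) = 0.23611 rad
ℓ = θ/κ = 0.23611/0.21442 = 1.10120

0.2144 196.61 1.1012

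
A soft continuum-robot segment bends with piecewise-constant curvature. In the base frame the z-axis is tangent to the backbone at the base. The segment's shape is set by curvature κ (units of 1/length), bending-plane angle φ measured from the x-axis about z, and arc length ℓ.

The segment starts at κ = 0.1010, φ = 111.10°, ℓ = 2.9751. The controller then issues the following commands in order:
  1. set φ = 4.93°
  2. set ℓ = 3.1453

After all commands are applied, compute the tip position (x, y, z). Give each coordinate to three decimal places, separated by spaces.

initial: κ=0.1010, φ=111.10°, ℓ=2.9751
cmd 1: set φ=4.93° → (κ,φ,ℓ)=(0.1010,4.93°,2.9751) → tip=(0.4420,0.0381,2.9305)
cmd 2: set ℓ=3.1453 → (κ,φ,ℓ)=(0.1010,4.93°,3.1453) → tip=(0.4936,0.0426,3.0927)

0.494 0.043 3.093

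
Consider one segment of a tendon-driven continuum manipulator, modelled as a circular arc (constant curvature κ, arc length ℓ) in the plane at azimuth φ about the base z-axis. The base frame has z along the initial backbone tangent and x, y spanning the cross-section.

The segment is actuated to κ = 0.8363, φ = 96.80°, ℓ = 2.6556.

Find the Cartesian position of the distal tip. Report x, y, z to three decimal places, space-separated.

θ = κ·ℓ = 0.8363 × 2.6556 = 2.22088 rad
ρ = (1 − cos θ)/κ = (1 − -0.60525)/0.8363 = 1.91947
z = sin θ / κ = 0.79603/0.8363 = 0.95185
x = ρ cos φ = 1.91947 × cos(96.80°) = -0.22727
y = ρ sin φ = 1.91947 × sin(96.80°) = 1.90597

-0.227 1.906 0.952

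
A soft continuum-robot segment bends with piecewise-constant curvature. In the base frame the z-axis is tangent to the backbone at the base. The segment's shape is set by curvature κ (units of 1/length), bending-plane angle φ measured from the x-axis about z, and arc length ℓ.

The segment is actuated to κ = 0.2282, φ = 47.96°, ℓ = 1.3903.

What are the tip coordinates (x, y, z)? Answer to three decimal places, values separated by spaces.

θ = κ·ℓ = 0.2282 × 1.3903 = 0.31727 rad
ρ = (1 − cos θ)/κ = (1 − 0.95009)/0.2282 = 0.21870
z = sin θ / κ = 0.31197/0.2282 = 1.36709
x = ρ cos φ = 0.21870 × cos(47.96°) = 0.14645
y = ρ sin φ = 0.21870 × sin(47.96°) = 0.16243

0.146 0.162 1.367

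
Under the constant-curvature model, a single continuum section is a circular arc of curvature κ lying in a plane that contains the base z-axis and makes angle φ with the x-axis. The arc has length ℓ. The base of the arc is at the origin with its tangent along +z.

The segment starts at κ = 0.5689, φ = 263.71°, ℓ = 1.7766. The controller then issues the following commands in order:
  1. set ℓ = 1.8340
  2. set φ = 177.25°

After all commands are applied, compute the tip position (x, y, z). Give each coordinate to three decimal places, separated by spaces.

initial: κ=0.5689, φ=263.71°, ℓ=1.7766
cmd 1: set ℓ=1.8340 → (κ,φ,ℓ)=(0.5689,263.71°,1.8340) → tip=(-0.0957,-0.8678,1.5189)
cmd 2: set φ=177.25° → (κ,φ,ℓ)=(0.5689,177.25°,1.8340) → tip=(-0.8721,0.0419,1.5189)

-0.872 0.042 1.519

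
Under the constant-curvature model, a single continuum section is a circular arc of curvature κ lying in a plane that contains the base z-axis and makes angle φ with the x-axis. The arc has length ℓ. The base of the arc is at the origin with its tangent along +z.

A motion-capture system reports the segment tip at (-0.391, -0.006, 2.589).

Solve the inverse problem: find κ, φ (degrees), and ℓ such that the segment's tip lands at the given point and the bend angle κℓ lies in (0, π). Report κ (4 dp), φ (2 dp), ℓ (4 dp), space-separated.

ρ = √(x²+y²) = √(-0.391² + -0.006²) = 0.39105
φ = atan2(y, x) mod 360° = atan2(-0.006, -0.391) = 180.8792°
|p|² = ρ² + z² = 0.39105² + 2.589² = 6.85584
κ = 2ρ / |p|² = 2×0.39105 / 6.85584 = 0.11408
θ = 2·atan2(ρ, z) = 2·atan2(0.39105, 2.589) = 0.29982 rad
ℓ = θ/κ = 0.29982/0.11408 = 2.62820

0.1141 180.88 2.6282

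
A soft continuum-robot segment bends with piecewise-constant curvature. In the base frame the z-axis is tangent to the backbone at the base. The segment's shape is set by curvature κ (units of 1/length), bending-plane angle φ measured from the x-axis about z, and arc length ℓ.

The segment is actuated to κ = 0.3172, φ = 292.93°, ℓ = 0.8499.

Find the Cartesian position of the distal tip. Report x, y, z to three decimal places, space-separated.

0.044 -0.105 0.840

θ = κ·ℓ = 0.3172 × 0.8499 = 0.26959 rad
ρ = (1 − cos θ)/κ = (1 − 0.96388)/0.3172 = 0.11387
z = sin θ / κ = 0.26633/0.3172 = 0.83964
x = ρ cos φ = 0.11387 × cos(292.93°) = 0.04436
y = ρ sin φ = 0.11387 × sin(292.93°) = -0.10487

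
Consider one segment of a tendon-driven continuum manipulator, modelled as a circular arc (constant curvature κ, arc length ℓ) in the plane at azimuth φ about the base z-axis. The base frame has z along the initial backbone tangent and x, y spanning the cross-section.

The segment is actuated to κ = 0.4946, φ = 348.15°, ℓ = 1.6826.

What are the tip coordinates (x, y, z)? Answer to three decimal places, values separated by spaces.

θ = κ·ℓ = 0.4946 × 1.6826 = 0.83221 rad
ρ = (1 − cos θ)/κ = (1 − 0.67324)/0.4946 = 0.66065
z = sin θ / κ = 0.73942/0.4946 = 1.49499
x = ρ cos φ = 0.66065 × cos(348.15°) = 0.64657
y = ρ sin φ = 0.66065 × sin(348.15°) = -0.13567

0.647 -0.136 1.495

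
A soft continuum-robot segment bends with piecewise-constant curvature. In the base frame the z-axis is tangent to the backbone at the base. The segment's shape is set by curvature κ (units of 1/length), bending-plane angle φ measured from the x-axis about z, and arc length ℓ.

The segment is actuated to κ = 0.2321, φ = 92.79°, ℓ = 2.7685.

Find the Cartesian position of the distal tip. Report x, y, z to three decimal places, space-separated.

-0.042 0.858 2.582

θ = κ·ℓ = 0.2321 × 2.7685 = 0.64257 rad
ρ = (1 − cos θ)/κ = (1 − 0.80056)/0.2321 = 0.85929
z = sin θ / κ = 0.59925/0.2321 = 2.58188
x = ρ cos φ = 0.85929 × cos(92.79°) = -0.04183
y = ρ sin φ = 0.85929 × sin(92.79°) = 0.85827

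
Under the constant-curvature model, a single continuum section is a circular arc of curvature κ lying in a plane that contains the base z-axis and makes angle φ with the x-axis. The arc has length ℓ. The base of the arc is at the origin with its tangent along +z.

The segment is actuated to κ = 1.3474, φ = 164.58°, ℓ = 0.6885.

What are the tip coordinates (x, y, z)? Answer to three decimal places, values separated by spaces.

-0.286 0.079 0.594

θ = κ·ℓ = 1.3474 × 0.6885 = 0.92768 rad
ρ = (1 − cos θ)/κ = (1 − 0.59969)/1.3474 = 0.29710
z = sin θ / κ = 0.80023/1.3474 = 0.59391
x = ρ cos φ = 0.29710 × cos(164.58°) = -0.28640
y = ρ sin φ = 0.29710 × sin(164.58°) = 0.07900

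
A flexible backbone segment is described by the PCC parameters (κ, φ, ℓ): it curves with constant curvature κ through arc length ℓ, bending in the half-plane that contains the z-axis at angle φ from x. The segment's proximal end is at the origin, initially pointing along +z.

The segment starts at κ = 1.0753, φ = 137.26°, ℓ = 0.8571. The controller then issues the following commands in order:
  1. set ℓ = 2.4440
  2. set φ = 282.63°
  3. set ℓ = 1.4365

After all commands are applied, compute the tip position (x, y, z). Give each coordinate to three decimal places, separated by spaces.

initial: κ=1.0753, φ=137.26°, ℓ=0.8571
cmd 1: set ℓ=2.4440 → (κ,φ,ℓ)=(1.0753,137.26°,2.4440) → tip=(-1.2779,1.1809,0.4569)
cmd 2: set φ=282.63° → (κ,φ,ℓ)=(1.0753,282.63°,2.4440) → tip=(0.3805,-1.6979,0.4569)
cmd 3: set ℓ=1.4365 → (κ,φ,ℓ)=(1.0753,282.63°,1.4365) → tip=(0.1980,-0.8838,0.9297)

0.198 -0.884 0.930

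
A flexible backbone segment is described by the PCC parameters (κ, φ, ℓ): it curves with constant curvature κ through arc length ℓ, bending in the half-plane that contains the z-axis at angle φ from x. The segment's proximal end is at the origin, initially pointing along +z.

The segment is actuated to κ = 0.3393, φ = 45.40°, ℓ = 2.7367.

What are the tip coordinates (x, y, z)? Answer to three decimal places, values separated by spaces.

θ = κ·ℓ = 0.3393 × 2.7367 = 0.92856 rad
ρ = (1 − cos θ)/κ = (1 − 0.59899)/0.3393 = 1.18189
z = sin θ / κ = 0.80076/0.3393 = 2.36003
x = ρ cos φ = 1.18189 × cos(45.40°) = 0.82987
y = ρ sin φ = 1.18189 × sin(45.40°) = 0.84153

0.830 0.842 2.360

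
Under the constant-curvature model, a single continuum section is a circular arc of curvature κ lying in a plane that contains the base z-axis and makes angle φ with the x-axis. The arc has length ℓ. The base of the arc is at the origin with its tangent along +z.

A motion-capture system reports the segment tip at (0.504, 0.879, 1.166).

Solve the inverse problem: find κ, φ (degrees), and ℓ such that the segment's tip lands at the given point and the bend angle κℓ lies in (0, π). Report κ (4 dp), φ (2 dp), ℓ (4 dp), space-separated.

ρ = √(x²+y²) = √(0.504² + 0.879²) = 1.01324
φ = atan2(y, x) mod 360° = atan2(0.879, 0.504) = 60.1710°
|p|² = ρ² + z² = 1.01324² + 1.166² = 2.38621
κ = 2ρ / |p|² = 2×1.01324 / 2.38621 = 0.84925
θ = 2·atan2(ρ, z) = 2·atan2(1.01324, 1.166) = 1.43083 rad
ℓ = θ/κ = 1.43083/0.84925 = 1.68482

0.8492 60.17 1.6848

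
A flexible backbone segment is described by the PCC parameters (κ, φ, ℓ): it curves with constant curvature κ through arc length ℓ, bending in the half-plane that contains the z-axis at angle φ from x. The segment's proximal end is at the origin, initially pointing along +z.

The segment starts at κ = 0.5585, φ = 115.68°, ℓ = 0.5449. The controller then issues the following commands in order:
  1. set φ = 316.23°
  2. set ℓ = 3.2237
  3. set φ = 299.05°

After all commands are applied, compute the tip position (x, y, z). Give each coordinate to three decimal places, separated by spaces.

initial: κ=0.5585, φ=115.68°, ℓ=0.5449
cmd 1: set φ=316.23° → (κ,φ,ℓ)=(0.5585,316.23°,0.5449) → tip=(0.0594,-0.0569,0.5365)
cmd 2: set ℓ=3.2237 → (κ,φ,ℓ)=(0.5585,316.23°,3.2237) → tip=(1.5873,-1.5206,1.7435)
cmd 3: set φ=299.05° → (κ,φ,ℓ)=(0.5585,299.05°,3.2237) → tip=(1.0673,-1.9216,1.7435)

1.067 -1.922 1.744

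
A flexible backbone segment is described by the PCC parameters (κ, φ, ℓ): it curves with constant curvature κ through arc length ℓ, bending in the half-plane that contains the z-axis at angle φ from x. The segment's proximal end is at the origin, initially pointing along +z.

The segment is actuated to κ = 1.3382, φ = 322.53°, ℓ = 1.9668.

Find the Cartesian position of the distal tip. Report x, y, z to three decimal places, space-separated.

1.111 -0.851 0.365

θ = κ·ℓ = 1.3382 × 1.9668 = 2.63197 rad
ρ = (1 − cos θ)/κ = (1 − -0.87293)/1.3382 = 1.39959
z = sin θ / κ = 0.48785/1.3382 = 0.36455
x = ρ cos φ = 1.39959 × cos(322.53°) = 1.11081
y = ρ sin φ = 1.39959 × sin(322.53°) = -0.85143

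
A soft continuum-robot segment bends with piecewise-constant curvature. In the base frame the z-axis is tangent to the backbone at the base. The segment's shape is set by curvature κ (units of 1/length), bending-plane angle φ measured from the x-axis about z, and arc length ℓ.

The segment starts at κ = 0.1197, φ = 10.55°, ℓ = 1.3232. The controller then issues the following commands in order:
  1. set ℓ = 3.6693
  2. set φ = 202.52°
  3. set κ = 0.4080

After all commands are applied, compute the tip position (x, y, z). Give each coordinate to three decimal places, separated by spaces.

-2.097 -0.870 2.444

initial: κ=0.1197, φ=10.55°, ℓ=1.3232
cmd 1: set ℓ=3.6693 → (κ,φ,ℓ)=(0.1197,10.55°,3.6693) → tip=(0.7795,0.1452,3.5525)
cmd 2: set φ=202.52° → (κ,φ,ℓ)=(0.1197,202.52°,3.6693) → tip=(-0.7325,-0.3037,3.5525)
cmd 3: set κ=0.4080 → (κ,φ,ℓ)=(0.4080,202.52°,3.6693) → tip=(-2.0973,-0.8696,2.4443)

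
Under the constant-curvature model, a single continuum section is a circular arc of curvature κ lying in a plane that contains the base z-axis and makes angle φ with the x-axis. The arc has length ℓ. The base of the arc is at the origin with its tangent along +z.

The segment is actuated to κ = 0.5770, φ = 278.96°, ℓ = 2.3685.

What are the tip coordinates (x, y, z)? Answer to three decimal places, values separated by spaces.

θ = κ·ℓ = 0.5770 × 2.3685 = 1.36662 rad
ρ = (1 − cos θ)/κ = (1 − 0.20276)/0.5770 = 1.38170
z = sin θ / κ = 0.97923/0.5770 = 1.69710
x = ρ cos φ = 1.38170 × cos(278.96°) = 0.21519
y = ρ sin φ = 1.38170 × sin(278.96°) = -1.36484

0.215 -1.365 1.697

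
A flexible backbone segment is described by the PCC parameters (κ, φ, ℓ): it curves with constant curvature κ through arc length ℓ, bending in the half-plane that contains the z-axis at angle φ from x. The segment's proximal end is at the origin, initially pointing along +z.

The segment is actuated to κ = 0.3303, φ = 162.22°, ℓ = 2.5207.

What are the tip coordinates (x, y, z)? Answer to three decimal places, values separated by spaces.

θ = κ·ℓ = 0.3303 × 2.5207 = 0.83259 rad
ρ = (1 − cos θ)/κ = (1 − 0.67296)/0.3303 = 0.99012
z = sin θ / κ = 0.73967/0.3303 = 2.23940
x = ρ cos φ = 0.99012 × cos(162.22°) = -0.94283
y = ρ sin φ = 0.99012 × sin(162.22°) = 0.30235

-0.943 0.302 2.239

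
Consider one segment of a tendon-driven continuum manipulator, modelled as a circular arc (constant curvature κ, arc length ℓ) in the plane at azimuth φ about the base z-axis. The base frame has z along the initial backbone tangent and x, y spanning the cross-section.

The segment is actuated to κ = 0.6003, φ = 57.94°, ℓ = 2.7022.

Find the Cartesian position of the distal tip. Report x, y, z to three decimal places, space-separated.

θ = κ·ℓ = 0.6003 × 2.7022 = 1.62213 rad
ρ = (1 − cos θ)/κ = (1 − -0.05131)/0.6003 = 1.75131
z = sin θ / κ = 0.99868/0.6003 = 1.66364
x = ρ cos φ = 1.75131 × cos(57.94°) = 0.92961
y = ρ sin φ = 1.75131 × sin(57.94°) = 1.48422

0.930 1.484 1.664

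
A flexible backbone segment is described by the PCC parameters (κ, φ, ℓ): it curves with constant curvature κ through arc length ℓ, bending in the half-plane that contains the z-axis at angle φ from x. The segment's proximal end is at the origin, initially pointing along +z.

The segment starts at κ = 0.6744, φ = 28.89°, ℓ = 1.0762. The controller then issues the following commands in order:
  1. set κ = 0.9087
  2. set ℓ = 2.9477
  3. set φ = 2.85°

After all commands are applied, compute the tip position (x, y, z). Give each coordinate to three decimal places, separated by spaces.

initial: κ=0.6744, φ=28.89°, ℓ=1.0762
cmd 1: set κ=0.9087 → (κ,φ,ℓ)=(0.9087,28.89°,1.0762) → tip=(0.4252,0.2346,0.9127)
cmd 2: set ℓ=2.9477 → (κ,φ,ℓ)=(0.9087,28.89°,2.9477) → tip=(1.8256,1.0074,0.4915)
cmd 3: set φ=2.85° → (κ,φ,ℓ)=(0.9087,2.85°,2.9477) → tip=(2.0825,0.1037,0.4915)

2.082 0.104 0.492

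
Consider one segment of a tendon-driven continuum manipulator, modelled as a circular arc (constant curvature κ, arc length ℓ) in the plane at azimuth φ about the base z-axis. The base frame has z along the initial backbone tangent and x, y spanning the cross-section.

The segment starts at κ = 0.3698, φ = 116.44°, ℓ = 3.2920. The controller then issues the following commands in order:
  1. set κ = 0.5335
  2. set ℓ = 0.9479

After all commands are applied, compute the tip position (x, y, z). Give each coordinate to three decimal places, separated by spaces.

-0.104 0.210 0.908

initial: κ=0.3698, φ=116.44°, ℓ=3.2920
cmd 1: set κ=0.5335 → (κ,φ,ℓ)=(0.5335,116.44°,3.2920) → tip=(-0.9885,1.9879,1.8423)
cmd 2: set ℓ=0.9479 → (κ,φ,ℓ)=(0.5335,116.44°,0.9479) → tip=(-0.1045,0.2101,0.9080)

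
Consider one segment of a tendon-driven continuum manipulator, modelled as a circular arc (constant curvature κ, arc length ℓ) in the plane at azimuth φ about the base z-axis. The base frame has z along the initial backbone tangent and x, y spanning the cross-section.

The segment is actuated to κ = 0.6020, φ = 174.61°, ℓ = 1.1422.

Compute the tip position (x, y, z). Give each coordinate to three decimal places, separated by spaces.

θ = κ·ℓ = 0.6020 × 1.1422 = 0.68760 rad
ρ = (1 − cos θ)/κ = (1 − 0.77277)/0.6020 = 0.37746
z = sin θ / κ = 0.63469/0.6020 = 1.05430
x = ρ cos φ = 0.37746 × cos(174.61°) = -0.37579
y = ρ sin φ = 0.37746 × sin(174.61°) = 0.03546

-0.376 0.035 1.054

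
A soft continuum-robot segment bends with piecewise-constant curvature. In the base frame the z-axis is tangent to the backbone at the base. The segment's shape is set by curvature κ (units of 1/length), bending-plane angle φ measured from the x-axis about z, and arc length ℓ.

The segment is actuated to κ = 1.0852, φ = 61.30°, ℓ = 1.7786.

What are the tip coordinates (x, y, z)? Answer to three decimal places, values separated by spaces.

0.598 1.093 0.863

θ = κ·ℓ = 1.0852 × 1.7786 = 1.93014 rad
ρ = (1 − cos θ)/κ = (1 − -0.35166)/1.0852 = 1.24554
z = sin θ / κ = 0.93613/1.0852 = 0.86263
x = ρ cos φ = 1.24554 × cos(61.30°) = 0.59814
y = ρ sin φ = 1.24554 × sin(61.30°) = 1.09252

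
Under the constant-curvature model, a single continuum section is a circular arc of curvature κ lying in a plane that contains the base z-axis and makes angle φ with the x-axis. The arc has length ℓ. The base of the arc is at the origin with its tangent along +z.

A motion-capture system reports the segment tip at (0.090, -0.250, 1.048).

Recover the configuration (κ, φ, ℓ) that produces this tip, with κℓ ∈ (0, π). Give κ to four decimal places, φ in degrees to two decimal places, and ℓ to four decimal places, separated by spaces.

ρ = √(x²+y²) = √(0.090² + -0.250²) = 0.26571
φ = atan2(y, x) mod 360° = atan2(-0.250, 0.090) = 289.7989°
|p|² = ρ² + z² = 0.26571² + 1.048² = 1.16890
κ = 2ρ / |p|² = 2×0.26571 / 1.16890 = 0.45463
θ = 2·atan2(ρ, z) = 2·atan2(0.26571, 1.048) = 0.49661 rad
ℓ = θ/κ = 0.49661/0.45463 = 1.09235

0.4546 289.80 1.0923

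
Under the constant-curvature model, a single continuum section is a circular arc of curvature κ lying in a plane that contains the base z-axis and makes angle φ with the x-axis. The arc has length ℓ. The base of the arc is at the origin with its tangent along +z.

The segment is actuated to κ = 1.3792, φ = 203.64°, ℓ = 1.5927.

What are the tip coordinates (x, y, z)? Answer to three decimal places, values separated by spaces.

θ = κ·ℓ = 1.3792 × 1.5927 = 2.19665 rad
ρ = (1 − cos θ)/κ = (1 − -0.58579)/1.3792 = 1.14979
z = sin θ / κ = 0.81046/1.3792 = 0.58763
x = ρ cos φ = 1.14979 × cos(203.64°) = -1.05330
y = ρ sin φ = 1.14979 × sin(203.64°) = -0.46105

-1.053 -0.461 0.588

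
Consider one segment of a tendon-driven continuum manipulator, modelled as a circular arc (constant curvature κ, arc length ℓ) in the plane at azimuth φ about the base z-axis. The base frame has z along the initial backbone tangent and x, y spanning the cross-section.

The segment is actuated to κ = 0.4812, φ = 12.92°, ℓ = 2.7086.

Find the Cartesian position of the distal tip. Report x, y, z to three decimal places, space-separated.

1.490 0.342 2.004

θ = κ·ℓ = 0.4812 × 2.7086 = 1.30338 rad
ρ = (1 − cos θ)/κ = (1 − 0.26424)/0.4812 = 1.52901
z = sin θ / κ = 0.96446/0.4812 = 2.00427
x = ρ cos φ = 1.52901 × cos(12.92°) = 1.49030
y = ρ sin φ = 1.52901 × sin(12.92°) = 0.34187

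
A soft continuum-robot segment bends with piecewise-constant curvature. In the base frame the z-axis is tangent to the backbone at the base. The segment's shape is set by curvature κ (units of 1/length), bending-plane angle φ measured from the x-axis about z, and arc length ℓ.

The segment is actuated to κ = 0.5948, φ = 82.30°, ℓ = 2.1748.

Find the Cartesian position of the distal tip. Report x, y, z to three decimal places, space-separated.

θ = κ·ℓ = 0.5948 × 2.1748 = 1.29357 rad
ρ = (1 − cos θ)/κ = (1 − 0.27369)/0.5948 = 1.22110
z = sin θ / κ = 0.96182/0.5948 = 1.61705
x = ρ cos φ = 1.22110 × cos(82.30°) = 0.16361
y = ρ sin φ = 1.22110 × sin(82.30°) = 1.21009

0.164 1.210 1.617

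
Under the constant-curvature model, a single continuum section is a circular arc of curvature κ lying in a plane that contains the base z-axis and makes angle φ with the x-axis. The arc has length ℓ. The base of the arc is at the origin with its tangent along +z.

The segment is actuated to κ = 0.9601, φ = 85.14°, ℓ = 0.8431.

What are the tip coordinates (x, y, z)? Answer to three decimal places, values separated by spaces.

0.027 0.322 0.754

θ = κ·ℓ = 0.9601 × 0.8431 = 0.80946 rad
ρ = (1 − cos θ)/κ = (1 − 0.68989)/0.9601 = 0.32300
z = sin θ / κ = 0.72391/0.9601 = 0.75400
x = ρ cos φ = 0.32300 × cos(85.14°) = 0.02736
y = ρ sin φ = 0.32300 × sin(85.14°) = 0.32184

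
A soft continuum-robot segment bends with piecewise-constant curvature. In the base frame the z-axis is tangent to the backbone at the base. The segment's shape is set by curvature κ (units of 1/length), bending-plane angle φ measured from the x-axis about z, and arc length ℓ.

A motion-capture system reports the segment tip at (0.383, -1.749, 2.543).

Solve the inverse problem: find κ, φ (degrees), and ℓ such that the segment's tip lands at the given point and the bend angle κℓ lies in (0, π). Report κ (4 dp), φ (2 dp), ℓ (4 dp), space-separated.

ρ = √(x²+y²) = √(0.383² + -1.749²) = 1.79044
φ = atan2(y, x) mod 360° = atan2(-1.749, 0.383) = 282.3518°
|p|² = ρ² + z² = 1.79044² + 2.543² = 9.67254
κ = 2ρ / |p|² = 2×1.79044 / 9.67254 = 0.37021
θ = 2·atan2(ρ, z) = 2·atan2(1.79044, 2.543) = 1.22690 rad
ℓ = θ/κ = 1.22690/0.37021 = 3.31405

0.3702 282.35 3.3141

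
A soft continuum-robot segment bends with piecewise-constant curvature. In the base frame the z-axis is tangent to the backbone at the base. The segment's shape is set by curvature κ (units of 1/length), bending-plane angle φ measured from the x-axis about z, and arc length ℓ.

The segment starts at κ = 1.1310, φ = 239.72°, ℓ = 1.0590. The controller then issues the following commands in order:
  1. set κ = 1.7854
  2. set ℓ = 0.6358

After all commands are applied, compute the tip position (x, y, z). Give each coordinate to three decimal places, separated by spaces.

-0.163 -0.280 0.508

initial: κ=1.1310, φ=239.72°, ℓ=1.0590
cmd 1: set κ=1.7854 → (κ,φ,ℓ)=(1.7854,239.72°,1.0590) → tip=(-0.3712,-0.6358,0.5317)
cmd 2: set ℓ=0.6358 → (κ,φ,ℓ)=(1.7854,239.72°,0.6358) → tip=(-0.1632,-0.2796,0.5078)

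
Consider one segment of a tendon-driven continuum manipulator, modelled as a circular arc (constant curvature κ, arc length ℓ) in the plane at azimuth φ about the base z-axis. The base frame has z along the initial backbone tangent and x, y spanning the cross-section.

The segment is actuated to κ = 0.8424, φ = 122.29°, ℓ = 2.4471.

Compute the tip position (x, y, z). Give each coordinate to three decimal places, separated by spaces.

θ = κ·ℓ = 0.8424 × 2.4471 = 2.06144 rad
ρ = (1 − cos θ)/κ = (1 − -0.47119)/0.8424 = 1.74643
z = sin θ / κ = 0.88203/0.8424 = 1.04705
x = ρ cos φ = 1.74643 × cos(122.29°) = -0.93295
y = ρ sin φ = 1.74643 × sin(122.29°) = 1.47635

-0.933 1.476 1.047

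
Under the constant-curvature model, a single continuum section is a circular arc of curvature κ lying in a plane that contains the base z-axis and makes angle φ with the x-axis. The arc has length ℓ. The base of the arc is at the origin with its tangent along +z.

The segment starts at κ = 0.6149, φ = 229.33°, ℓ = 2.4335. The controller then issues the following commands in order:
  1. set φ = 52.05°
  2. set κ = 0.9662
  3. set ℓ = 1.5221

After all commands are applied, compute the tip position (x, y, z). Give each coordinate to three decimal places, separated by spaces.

0.573 0.735 1.030

initial: κ=0.6149, φ=229.33°, ℓ=2.4335
cmd 1: set φ=52.05° → (κ,φ,ℓ)=(0.6149,52.05°,2.4335) → tip=(0.9257,1.1870,1.6218)
cmd 2: set κ=0.9662 → (κ,φ,ℓ)=(0.9662,52.05°,2.4335) → tip=(1.0843,1.3904,0.7355)
cmd 3: set ℓ=1.5221 → (κ,φ,ℓ)=(0.9662,52.05°,1.5221) → tip=(0.5729,0.7345,1.0298)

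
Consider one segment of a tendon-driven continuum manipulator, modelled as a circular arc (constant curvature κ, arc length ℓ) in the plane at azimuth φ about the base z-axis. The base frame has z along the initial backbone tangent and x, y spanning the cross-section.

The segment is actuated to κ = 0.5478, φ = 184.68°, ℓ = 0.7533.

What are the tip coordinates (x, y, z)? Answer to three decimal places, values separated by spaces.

-0.153 -0.013 0.732

θ = κ·ℓ = 0.5478 × 0.7533 = 0.41266 rad
ρ = (1 − cos θ)/κ = (1 − 0.91606)/0.5478 = 0.15323
z = sin θ / κ = 0.40105/0.5478 = 0.73210
x = ρ cos φ = 0.15323 × cos(184.68°) = -0.15272
y = ρ sin φ = 0.15323 × sin(184.68°) = -0.01250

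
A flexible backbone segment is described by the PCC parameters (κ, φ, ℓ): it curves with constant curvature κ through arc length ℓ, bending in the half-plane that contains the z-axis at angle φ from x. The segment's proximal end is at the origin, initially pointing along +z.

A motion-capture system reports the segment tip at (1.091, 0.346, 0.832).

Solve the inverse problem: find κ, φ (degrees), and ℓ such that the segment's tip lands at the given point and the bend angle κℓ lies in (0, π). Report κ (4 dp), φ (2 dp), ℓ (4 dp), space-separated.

ρ = √(x²+y²) = √(1.091² + 0.346²) = 1.14455
φ = atan2(y, x) mod 360° = atan2(0.346, 1.091) = 17.5959°
|p|² = ρ² + z² = 1.14455² + 0.832² = 2.00222
κ = 2ρ / |p|² = 2×1.14455 / 2.00222 = 1.14328
θ = 2·atan2(ρ, z) = 2·atan2(1.14455, 0.832) = 1.88446 rad
ℓ = θ/κ = 1.88446/1.14328 = 1.64829

1.1433 17.60 1.6483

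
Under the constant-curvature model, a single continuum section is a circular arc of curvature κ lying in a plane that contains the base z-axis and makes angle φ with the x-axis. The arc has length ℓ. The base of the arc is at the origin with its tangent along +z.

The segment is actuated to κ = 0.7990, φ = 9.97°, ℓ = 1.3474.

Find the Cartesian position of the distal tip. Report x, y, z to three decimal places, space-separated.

0.648 0.114 1.102

θ = κ·ℓ = 0.7990 × 1.3474 = 1.07657 rad
ρ = (1 − cos θ)/κ = (1 − 0.47435)/0.7990 = 0.65789
z = sin θ / κ = 0.88034/0.7990 = 1.10180
x = ρ cos φ = 0.65789 × cos(9.97°) = 0.64795
y = ρ sin φ = 0.65789 × sin(9.97°) = 0.11390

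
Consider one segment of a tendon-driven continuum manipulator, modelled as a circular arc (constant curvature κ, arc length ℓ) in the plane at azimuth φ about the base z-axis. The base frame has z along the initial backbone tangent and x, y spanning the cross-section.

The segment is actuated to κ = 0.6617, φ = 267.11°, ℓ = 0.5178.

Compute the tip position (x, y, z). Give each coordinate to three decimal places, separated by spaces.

θ = κ·ℓ = 0.6617 × 0.5178 = 0.34263 rad
ρ = (1 − cos θ)/κ = (1 − 0.94187)/0.6617 = 0.08784
z = sin θ / κ = 0.33596/0.6617 = 0.50773
x = ρ cos φ = 0.08784 × cos(267.11°) = -0.00443
y = ρ sin φ = 0.08784 × sin(267.11°) = -0.08773

-0.004 -0.088 0.508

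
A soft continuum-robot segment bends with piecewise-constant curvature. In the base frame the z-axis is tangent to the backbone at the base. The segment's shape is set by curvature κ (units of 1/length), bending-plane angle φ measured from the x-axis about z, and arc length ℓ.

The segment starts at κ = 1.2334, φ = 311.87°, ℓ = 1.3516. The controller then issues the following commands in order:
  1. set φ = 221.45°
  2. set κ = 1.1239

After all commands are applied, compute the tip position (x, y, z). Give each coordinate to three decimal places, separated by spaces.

-0.632 -0.559 0.889

initial: κ=1.2334, φ=311.87°, ℓ=1.3516
cmd 1: set φ=221.45° → (κ,φ,ℓ)=(1.2334,221.45°,1.3516) → tip=(-0.6661,-0.5883,0.8070)
cmd 2: set κ=1.1239 → (κ,φ,ℓ)=(1.1239,221.45°,1.3516) → tip=(-0.6324,-0.5585,0.8886)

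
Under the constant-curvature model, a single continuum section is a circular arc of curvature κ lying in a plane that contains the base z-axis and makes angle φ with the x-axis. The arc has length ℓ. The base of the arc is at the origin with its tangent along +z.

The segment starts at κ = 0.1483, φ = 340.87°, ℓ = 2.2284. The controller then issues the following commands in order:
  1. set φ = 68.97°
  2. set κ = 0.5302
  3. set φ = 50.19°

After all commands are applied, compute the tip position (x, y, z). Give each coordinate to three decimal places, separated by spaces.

initial: κ=0.1483, φ=340.87°, ℓ=2.2284
cmd 1: set φ=68.97° → (κ,φ,ℓ)=(0.1483,68.97°,2.2284) → tip=(0.1309,0.3406,2.1881)
cmd 2: set κ=0.5302 → (κ,φ,ℓ)=(0.5302,68.97°,2.2284) → tip=(0.4199,1.0923,1.7450)
cmd 3: set φ=50.19° → (κ,φ,ℓ)=(0.5302,50.19°,2.2284) → tip=(0.7492,0.8989,1.7450)

0.749 0.899 1.745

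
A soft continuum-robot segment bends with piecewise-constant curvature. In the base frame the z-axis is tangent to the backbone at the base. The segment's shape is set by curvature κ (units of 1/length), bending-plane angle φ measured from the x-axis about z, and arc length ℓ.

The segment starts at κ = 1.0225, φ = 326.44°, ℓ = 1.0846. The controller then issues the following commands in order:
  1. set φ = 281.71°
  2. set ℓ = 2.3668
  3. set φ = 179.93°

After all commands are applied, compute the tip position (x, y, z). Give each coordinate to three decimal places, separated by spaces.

-1.712 0.002 0.646

initial: κ=1.0225, φ=326.44°, ℓ=1.0846
cmd 1: set φ=281.71° → (κ,φ,ℓ)=(1.0225,281.71°,1.0846) → tip=(0.1101,-0.5310,0.8756)
cmd 2: set ℓ=2.3668 → (κ,φ,ℓ)=(1.0225,281.71°,2.3668) → tip=(0.3475,-1.6766,0.6460)
cmd 3: set φ=179.93° → (κ,φ,ℓ)=(1.0225,179.93°,2.3668) → tip=(-1.7123,0.0021,0.6460)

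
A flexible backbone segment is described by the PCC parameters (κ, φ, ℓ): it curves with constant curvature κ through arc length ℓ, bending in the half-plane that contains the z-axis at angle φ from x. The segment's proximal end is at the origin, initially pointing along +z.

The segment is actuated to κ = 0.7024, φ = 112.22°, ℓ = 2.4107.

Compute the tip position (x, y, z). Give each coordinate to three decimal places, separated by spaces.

-0.604 1.479 1.413

θ = κ·ℓ = 0.7024 × 2.4107 = 1.69328 rad
ρ = (1 − cos θ)/κ = (1 − -0.12217)/0.7024 = 1.59763
z = sin θ / κ = 0.99251/0.7024 = 1.41303
x = ρ cos φ = 1.59763 × cos(112.22°) = -0.60417
y = ρ sin φ = 1.59763 × sin(112.22°) = 1.47899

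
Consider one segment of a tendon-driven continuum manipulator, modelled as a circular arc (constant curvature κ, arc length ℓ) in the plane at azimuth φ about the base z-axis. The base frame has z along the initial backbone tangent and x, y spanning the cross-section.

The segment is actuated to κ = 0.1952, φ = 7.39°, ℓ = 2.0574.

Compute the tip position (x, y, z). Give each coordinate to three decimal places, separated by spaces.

0.404 0.052 2.003

θ = κ·ℓ = 0.1952 × 2.0574 = 0.40160 rad
ρ = (1 − cos θ)/κ = (1 − 0.92043)/0.1952 = 0.40761
z = sin θ / κ = 0.39090/0.1952 = 2.00254
x = ρ cos φ = 0.40761 × cos(7.39°) = 0.40422
y = ρ sin φ = 0.40761 × sin(7.39°) = 0.05243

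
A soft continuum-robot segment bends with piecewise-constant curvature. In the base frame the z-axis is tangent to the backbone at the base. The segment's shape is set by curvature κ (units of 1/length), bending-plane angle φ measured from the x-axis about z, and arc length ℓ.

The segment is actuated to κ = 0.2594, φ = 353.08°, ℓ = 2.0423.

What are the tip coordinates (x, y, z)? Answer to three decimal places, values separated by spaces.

θ = κ·ℓ = 0.2594 × 2.0423 = 0.52977 rad
ρ = (1 − cos θ)/κ = (1 − 0.86292)/0.2594 = 0.52844
z = sin θ / κ = 0.50534/0.2594 = 1.94810
x = ρ cos φ = 0.52844 × cos(353.08°) = 0.52459
y = ρ sin φ = 0.52844 × sin(353.08°) = -0.06367

0.525 -0.064 1.948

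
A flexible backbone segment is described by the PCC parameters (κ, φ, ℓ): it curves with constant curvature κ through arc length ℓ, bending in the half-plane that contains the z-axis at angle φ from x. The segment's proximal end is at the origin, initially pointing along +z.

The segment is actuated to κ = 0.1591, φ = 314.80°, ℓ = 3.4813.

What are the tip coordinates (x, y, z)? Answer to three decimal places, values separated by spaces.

0.662 -0.667 3.306

θ = κ·ℓ = 0.1591 × 3.4813 = 0.55387 rad
ρ = (1 − cos θ)/κ = (1 − 0.85049)/0.1591 = 0.93971
z = sin θ / κ = 0.52599/0.1591 = 3.30601
x = ρ cos φ = 0.93971 × cos(314.80°) = 0.66215
y = ρ sin φ = 0.93971 × sin(314.80°) = -0.66679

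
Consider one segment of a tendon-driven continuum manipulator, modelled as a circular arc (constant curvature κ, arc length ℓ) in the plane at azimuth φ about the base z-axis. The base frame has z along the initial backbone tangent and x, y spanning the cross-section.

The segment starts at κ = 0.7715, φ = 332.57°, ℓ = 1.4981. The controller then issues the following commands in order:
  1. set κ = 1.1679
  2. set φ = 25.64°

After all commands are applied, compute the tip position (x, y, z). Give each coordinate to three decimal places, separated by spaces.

0.909 0.436 0.843

initial: κ=0.7715, φ=332.57°, ℓ=1.4981
cmd 1: set κ=1.1679 → (κ,φ,ℓ)=(1.1679,332.57°,1.4981) → tip=(0.8952,-0.4646,0.8426)
cmd 2: set φ=25.64° → (κ,φ,ℓ)=(1.1679,25.64°,1.4981) → tip=(0.9092,0.4364,0.8426)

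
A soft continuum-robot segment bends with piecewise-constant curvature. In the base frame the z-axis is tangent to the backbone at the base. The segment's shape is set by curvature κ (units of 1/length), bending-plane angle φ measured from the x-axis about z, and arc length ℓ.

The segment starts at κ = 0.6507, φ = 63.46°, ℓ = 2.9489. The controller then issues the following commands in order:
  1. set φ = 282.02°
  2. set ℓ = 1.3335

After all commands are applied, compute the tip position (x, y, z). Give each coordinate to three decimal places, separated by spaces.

initial: κ=0.6507, φ=63.46°, ℓ=2.9489
cmd 1: set φ=282.02° → (κ,φ,ℓ)=(0.6507,282.02°,2.9489) → tip=(0.4292,-2.0158,1.4447)
cmd 2: set ℓ=1.3335 → (κ,φ,ℓ)=(0.6507,282.02°,1.3335) → tip=(0.1131,-0.5312,1.1724)

0.113 -0.531 1.172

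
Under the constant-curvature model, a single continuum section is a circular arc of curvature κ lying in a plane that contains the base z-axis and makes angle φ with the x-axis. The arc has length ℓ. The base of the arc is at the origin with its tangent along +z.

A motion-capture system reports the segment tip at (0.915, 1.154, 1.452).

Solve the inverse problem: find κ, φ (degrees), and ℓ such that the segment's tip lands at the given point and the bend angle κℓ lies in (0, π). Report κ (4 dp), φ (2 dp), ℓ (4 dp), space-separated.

0.6886 51.59 2.3016

ρ = √(x²+y²) = √(0.915² + 1.154²) = 1.47273
φ = atan2(y, x) mod 360° = atan2(1.154, 0.915) = 51.5893°
|p|² = ρ² + z² = 1.47273² + 1.452² = 4.27724
κ = 2ρ / |p|² = 2×1.47273 / 4.27724 = 0.68864
θ = 2·atan2(ρ, z) = 2·atan2(1.47273, 1.452) = 1.58497 rad
ℓ = θ/κ = 1.58497/0.68864 = 2.30161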